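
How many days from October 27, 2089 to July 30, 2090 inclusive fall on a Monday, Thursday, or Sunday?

119

October 27, 2089 is a Thursday.
That's 277 days from start to end, counting both.
277 = 7 × 39 + 4, so there are 39 full weeks plus 4 extra days.
Each full week contributes 3 days from the set (Mon, Thu, Sun): 39 × 3 = 117.
The 4 extra days are Thursday, Friday, Saturday, Sunday — 2 of them qualify.
Total: 117 + 2 = 119.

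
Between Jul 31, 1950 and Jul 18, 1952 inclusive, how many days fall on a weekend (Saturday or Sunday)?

Jul 31, 1950 is a Monday.
From Jul 31, 1950 to Jul 18, 1952 is 719 days inclusive.
719 = 7 × 102 + 5, so there are 102 full weeks plus 5 extra days.
Each full week contributes 2 weekend days (Sat, Sun): 102 × 2 = 204.
The 5 extra days are Monday, Tuesday, Wednesday, Thursday, Friday — none qualify.
Total: 204 + 0 = 204.

204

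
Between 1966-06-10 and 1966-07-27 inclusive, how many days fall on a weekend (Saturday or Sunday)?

1966-06-10 is a Friday.
That's 48 days from start to end, counting both.
48 = 7 × 6 + 6, so there are 6 full weeks plus 6 extra days.
Each full week contributes 2 weekend days (Sat, Sun): 6 × 2 = 12.
The 6 extra days are Friday, Saturday, Sunday, Monday, Tuesday, Wednesday — 2 of them qualify.
Total: 12 + 2 = 14.

14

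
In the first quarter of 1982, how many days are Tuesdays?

13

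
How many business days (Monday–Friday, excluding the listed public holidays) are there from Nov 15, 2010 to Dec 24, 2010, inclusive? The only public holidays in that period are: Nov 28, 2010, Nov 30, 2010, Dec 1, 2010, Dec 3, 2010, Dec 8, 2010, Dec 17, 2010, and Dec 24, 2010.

24

Nov 15, 2010 is a Monday.
That's 40 days from start to end, counting both.
40 = 7 × 5 + 5, so there are 5 full weeks plus 5 extra days.
Each full week contributes 5 weekdays (Mon–Fri): 5 × 5 = 25.
The 5 extra days are Mon, Tue, Wed, Thu, Fri — 5 of them qualify.
Total: 25 + 5 = 30.
Holidays: Nov 28, 2010 (Sun); Nov 30, 2010 (Tue); Dec 1, 2010 (Wed); Dec 3, 2010 (Fri); Dec 8, 2010 (Wed); Dec 17, 2010 (Fri); Dec 24, 2010 (Fri).
6 of the 7 holidays fall on weekdays; the rest are weekends and were already excluded.
Business days: 30 − 6 = 24.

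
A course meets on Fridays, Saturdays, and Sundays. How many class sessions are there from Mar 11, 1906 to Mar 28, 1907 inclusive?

163

Mar 11, 1906 is a Sunday.
The range spans 383 days (inclusive of both endpoints).
383 = 7 × 54 + 5, so there are 54 full weeks plus 5 extra days.
Each full week contributes 3 days from the set (Fri, Sat, Sun): 54 × 3 = 162.
The 5 extra days are Sun, Mon, Tue, Wed, Thu — 1 of them qualifies.
Total: 162 + 1 = 163.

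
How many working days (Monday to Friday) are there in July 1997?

23

1 July 1997 is a Tuesday.
That's 31 days from start to end, counting both.
31 = 7 × 4 + 3, so there are 4 full weeks plus 3 extra days.
Each full week contributes 5 weekdays (Mon–Fri): 4 × 5 = 20.
The 3 extra days are Tue, Wed, Thu — 3 of them qualify.
Total: 20 + 3 = 23.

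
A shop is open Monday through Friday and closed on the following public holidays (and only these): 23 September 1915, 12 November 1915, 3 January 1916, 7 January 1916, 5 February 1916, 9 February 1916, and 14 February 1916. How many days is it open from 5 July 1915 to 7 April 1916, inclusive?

5 July 1915 is a Monday.
From 5 July 1915 to 7 April 1916 is 278 days inclusive.
278 = 7 × 39 + 5, so there are 39 full weeks plus 5 extra days.
Each full week contributes 5 weekdays (Mon–Fri): 39 × 5 = 195.
The 5 extra days are Mon, Tue, Wed, Thu, Fri — 5 of them qualify.
Total: 195 + 5 = 200.
Holidays: 23 September 1915 (Thu); 12 November 1915 (Fri); 3 January 1916 (Mon); 7 January 1916 (Fri); 5 February 1916 (Sat); 9 February 1916 (Wed); 14 February 1916 (Mon).
6 of the 7 holidays fall on weekdays; the rest are weekends and were already excluded.
Business days: 200 − 6 = 194.

194 business days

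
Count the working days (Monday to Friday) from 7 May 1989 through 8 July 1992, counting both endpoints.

828 weekdays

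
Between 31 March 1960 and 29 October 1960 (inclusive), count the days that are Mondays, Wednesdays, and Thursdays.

91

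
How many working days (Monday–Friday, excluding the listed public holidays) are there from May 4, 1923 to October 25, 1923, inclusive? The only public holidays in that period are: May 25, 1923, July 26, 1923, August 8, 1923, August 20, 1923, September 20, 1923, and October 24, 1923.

May 4, 1923 is a Friday.
The range spans 175 days (inclusive of both endpoints).
175 = 7 × 25, so the span is exactly 25 full weeks.
Each full week contributes 5 weekdays (Mon–Fri): 25 × 5 = 125.
Holidays: May 25, 1923 (Fri); July 26, 1923 (Thu); August 8, 1923 (Wed); August 20, 1923 (Mon); September 20, 1923 (Thu); October 24, 1923 (Wed).
All 6 holidays fall on weekdays, so subtract 6.
Business days: 125 − 6 = 119.

119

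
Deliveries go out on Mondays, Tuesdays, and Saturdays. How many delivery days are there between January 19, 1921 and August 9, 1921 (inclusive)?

87

January 19, 1921 is a Wednesday.
The range spans 203 days (inclusive of both endpoints).
203 = 7 × 29, so the span is exactly 29 full weeks.
Each full week contributes 3 days from the set (Mon, Tue, Sat): 29 × 3 = 87.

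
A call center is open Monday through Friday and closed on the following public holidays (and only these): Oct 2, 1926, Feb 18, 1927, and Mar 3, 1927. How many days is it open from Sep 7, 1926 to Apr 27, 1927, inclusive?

165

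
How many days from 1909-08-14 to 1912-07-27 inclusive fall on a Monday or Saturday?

1909-08-14 is a Saturday.
The range spans 1079 days (inclusive of both endpoints).
1079 = 7 × 154 + 1, so there are 154 full weeks plus 1 extra day.
Each full week contributes 2 days from the set (Mon, Sat): 154 × 2 = 308.
The 1 extra day is Sat — 1 of them qualifies.
Total: 308 + 1 = 309.

309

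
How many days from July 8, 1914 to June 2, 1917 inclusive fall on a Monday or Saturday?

July 8, 1914 is a Wednesday.
From July 8, 1914 to June 2, 1917 is 1061 days inclusive.
1061 = 7 × 151 + 4, so there are 151 full weeks plus 4 extra days.
Each full week contributes 2 days from the set (Mon, Sat): 151 × 2 = 302.
The 4 extra days are Wed, Thu, Fri, Sat — 1 of them qualifies.
Total: 302 + 1 = 303.

303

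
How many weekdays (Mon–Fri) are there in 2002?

261 weekdays

January 1, 2002 is a Tuesday.
The range spans 365 days (inclusive of both endpoints).
365 = 7 × 52 + 1, so there are 52 full weeks plus 1 extra day.
Each full week contributes 5 weekdays (Mon–Fri): 52 × 5 = 260.
The 1 extra day is Tue — 1 of them qualifies.
Total: 260 + 1 = 261.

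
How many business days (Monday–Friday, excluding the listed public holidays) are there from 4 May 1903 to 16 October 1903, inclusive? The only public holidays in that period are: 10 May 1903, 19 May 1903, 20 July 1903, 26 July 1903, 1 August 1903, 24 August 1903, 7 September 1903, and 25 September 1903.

4 May 1903 is a Monday.
From 4 May 1903 to 16 October 1903 is 166 days inclusive.
166 = 7 × 23 + 5, so there are 23 full weeks plus 5 extra days.
Each full week contributes 5 weekdays (Mon–Fri): 23 × 5 = 115.
The 5 extra days are Mon, Tue, Wed, Thu, Fri — 5 of them qualify.
Total: 115 + 5 = 120.
Holidays: 10 May 1903 (Sun); 19 May 1903 (Tue); 20 July 1903 (Mon); 26 July 1903 (Sun); 1 August 1903 (Sat); 24 August 1903 (Mon); 7 September 1903 (Mon); 25 September 1903 (Fri).
5 of the 8 holidays fall on weekdays; the rest are weekends and were already excluded.
Business days: 120 − 5 = 115.

115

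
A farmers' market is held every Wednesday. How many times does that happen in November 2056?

5

2056-11-01 is a Wednesday.
That's 30 days from start to end, counting both.
30 = 7 × 4 + 2, so there are 4 full weeks plus 2 extra days.
Each full week contributes one Wednesday: 4 so far.
The 2 extra days are Wed, Thu — 1 of them qualifies.
Total: 4 + 1 = 5.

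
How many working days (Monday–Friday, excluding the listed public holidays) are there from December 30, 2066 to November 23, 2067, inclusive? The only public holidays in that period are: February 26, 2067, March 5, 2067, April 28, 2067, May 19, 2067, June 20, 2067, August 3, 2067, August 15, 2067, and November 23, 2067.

229

December 30, 2066 is a Thursday.
The range spans 329 days (inclusive of both endpoints).
329 = 7 × 47, so the span is exactly 47 full weeks.
Each full week contributes 5 weekdays (Mon–Fri): 47 × 5 = 235.
Holidays: February 26, 2067 (Sat); March 5, 2067 (Sat); April 28, 2067 (Thu); May 19, 2067 (Thu); June 20, 2067 (Mon); August 3, 2067 (Wed); August 15, 2067 (Mon); November 23, 2067 (Wed).
6 of the 8 holidays fall on weekdays; the rest are weekends and were already excluded.
Business days: 235 − 6 = 229.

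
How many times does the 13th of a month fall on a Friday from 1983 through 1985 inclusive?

Friday-the-13ths by year:
1983: May
1984: Jan, Apr, Jul
1985: Sep, Dec

6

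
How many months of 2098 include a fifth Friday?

A month has five Fridays exactly when Friday falls within its first (length − 28) days.
Jan: 31 days, starts Wed → 5 of Wed, Thu, Fri ✓
Feb: 28 days, starts Sat → 5 of (none)
Mar: 31 days, starts Sat → 5 of Sat, Sun, Mon
Apr: 30 days, starts Tue → 5 of Tue, Wed
May: 31 days, starts Thu → 5 of Thu, Fri, Sat ✓
Jun: 30 days, starts Sun → 5 of Sun, Mon
Jul: 31 days, starts Tue → 5 of Tue, Wed, Thu
Aug: 31 days, starts Fri → 5 of Fri, Sat, Sun ✓
Sep: 30 days, starts Mon → 5 of Mon, Tue
Oct: 31 days, starts Wed → 5 of Wed, Thu, Fri ✓
Nov: 30 days, starts Sat → 5 of Sat, Sun
Dec: 31 days, starts Mon → 5 of Mon, Tue, Wed
Months with five Fridays: Jan, May, Aug, Oct.

4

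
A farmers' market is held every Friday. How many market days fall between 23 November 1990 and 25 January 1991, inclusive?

10 Fridays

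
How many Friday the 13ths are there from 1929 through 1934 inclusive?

Friday-the-13ths by year:
1929: Sep, Dec
1930: Jun
1931: Feb, Mar, Nov
1932: May
1933: Jan, Oct
1934: Apr, Jul

11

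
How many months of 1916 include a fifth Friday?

A month has five Fridays exactly when Friday falls within its first (length − 28) days.
Jan: 31 days, starts Sat → 5 of Sat, Sun, Mon
Feb: 29 days, starts Tue → 5 of Tue
Mar: 31 days, starts Wed → 5 of Wed, Thu, Fri ✓
Apr: 30 days, starts Sat → 5 of Sat, Sun
May: 31 days, starts Mon → 5 of Mon, Tue, Wed
Jun: 30 days, starts Thu → 5 of Thu, Fri ✓
Jul: 31 days, starts Sat → 5 of Sat, Sun, Mon
Aug: 31 days, starts Tue → 5 of Tue, Wed, Thu
Sep: 30 days, starts Fri → 5 of Fri, Sat ✓
Oct: 31 days, starts Sun → 5 of Sun, Mon, Tue
Nov: 30 days, starts Wed → 5 of Wed, Thu
Dec: 31 days, starts Fri → 5 of Fri, Sat, Sun ✓
Months with five Fridays: Mar, Jun, Sep, Dec.

4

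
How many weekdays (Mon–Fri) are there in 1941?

January 1, 1941 is a Wednesday.
From January 1, 1941 to December 31, 1941 is 365 days inclusive.
365 = 7 × 52 + 1, so there are 52 full weeks plus 1 extra day.
Each full week contributes 5 weekdays (Mon–Fri): 52 × 5 = 260.
The 1 extra day is Wednesday — 1 of them qualifies.
Total: 260 + 1 = 261.

261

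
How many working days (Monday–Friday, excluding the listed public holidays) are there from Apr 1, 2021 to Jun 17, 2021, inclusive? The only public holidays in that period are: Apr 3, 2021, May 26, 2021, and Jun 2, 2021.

54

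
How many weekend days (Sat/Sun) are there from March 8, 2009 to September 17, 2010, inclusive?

March 8, 2009 is a Sunday.
The range spans 559 days (inclusive of both endpoints).
559 = 7 × 79 + 6, so there are 79 full weeks plus 6 extra days.
Each full week contributes 2 weekend days (Sat, Sun): 79 × 2 = 158.
The 6 extra days are Sunday, Monday, Tuesday, Wednesday, Thursday, Friday — 1 of them qualifies.
Total: 158 + 1 = 159.

159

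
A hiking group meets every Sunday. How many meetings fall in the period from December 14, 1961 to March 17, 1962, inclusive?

13

December 14, 1961 is a Thursday.
That's 94 days from start to end, counting both.
94 = 7 × 13 + 3, so there are 13 full weeks plus 3 extra days.
Each full week contributes one Sunday: 13 so far.
The 3 extra days are Thursday, Friday, Saturday — none qualify.
Total: 13 + 0 = 13.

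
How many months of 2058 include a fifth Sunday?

A month has five Sundays exactly when Sunday falls within its first (length − 28) days.
Jan: 31 days, starts Tue → 5 of Tue, Wed, Thu
Feb: 28 days, starts Fri → 5 of (none)
Mar: 31 days, starts Fri → 5 of Fri, Sat, Sun ✓
Apr: 30 days, starts Mon → 5 of Mon, Tue
May: 31 days, starts Wed → 5 of Wed, Thu, Fri
Jun: 30 days, starts Sat → 5 of Sat, Sun ✓
Jul: 31 days, starts Mon → 5 of Mon, Tue, Wed
Aug: 31 days, starts Thu → 5 of Thu, Fri, Sat
Sep: 30 days, starts Sun → 5 of Sun, Mon ✓
Oct: 31 days, starts Tue → 5 of Tue, Wed, Thu
Nov: 30 days, starts Fri → 5 of Fri, Sat
Dec: 31 days, starts Sun → 5 of Sun, Mon, Tue ✓
Months with five Sundays: Mar, Jun, Sep, Dec.

4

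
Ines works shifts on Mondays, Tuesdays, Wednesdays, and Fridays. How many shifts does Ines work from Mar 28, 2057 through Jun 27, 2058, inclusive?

Mar 28, 2057 is a Wednesday.
From Mar 28, 2057 to Jun 27, 2058 is 457 days inclusive.
457 = 7 × 65 + 2, so there are 65 full weeks plus 2 extra days.
Each full week contributes 4 days from the set (Mon, Tue, Wed, Fri): 65 × 4 = 260.
The 2 extra days are Wednesday, Thursday — 1 of them qualifies.
Total: 260 + 1 = 261.

261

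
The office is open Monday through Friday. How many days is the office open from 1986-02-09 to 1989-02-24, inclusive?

795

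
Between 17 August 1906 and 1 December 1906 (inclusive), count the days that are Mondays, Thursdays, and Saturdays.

17 August 1906 is a Friday.
From 17 August 1906 to 1 December 1906 is 107 days inclusive.
107 = 7 × 15 + 2, so there are 15 full weeks plus 2 extra days.
Each full week contributes 3 days from the set (Mon, Thu, Sat): 15 × 3 = 45.
The 2 extra days are Friday, Saturday — 1 of them qualifies.
Total: 45 + 1 = 46.

46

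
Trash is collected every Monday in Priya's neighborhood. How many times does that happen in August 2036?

2036-08-01 is a Friday.
The range spans 31 days (inclusive of both endpoints).
31 = 7 × 4 + 3, so there are 4 full weeks plus 3 extra days.
Each full week contributes one Monday: 4 so far.
The 3 extra days are Friday, Saturday, Sunday — none qualify.
Total: 4 + 0 = 4.

4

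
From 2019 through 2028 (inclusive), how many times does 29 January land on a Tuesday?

1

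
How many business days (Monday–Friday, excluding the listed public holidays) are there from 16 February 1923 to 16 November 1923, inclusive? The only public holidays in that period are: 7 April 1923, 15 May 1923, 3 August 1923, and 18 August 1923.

194

16 February 1923 is a Friday.
The range spans 274 days (inclusive of both endpoints).
274 = 7 × 39 + 1, so there are 39 full weeks plus 1 extra day.
Each full week contributes 5 weekdays (Mon–Fri): 39 × 5 = 195.
The 1 extra day is Fri — 1 of them qualifies.
Total: 195 + 1 = 196.
Holidays: 7 April 1923 (Sat); 15 May 1923 (Tue); 3 August 1923 (Fri); 18 August 1923 (Sat).
2 of the 4 holidays fall on weekdays; the rest are weekends and were already excluded.
Business days: 196 − 2 = 194.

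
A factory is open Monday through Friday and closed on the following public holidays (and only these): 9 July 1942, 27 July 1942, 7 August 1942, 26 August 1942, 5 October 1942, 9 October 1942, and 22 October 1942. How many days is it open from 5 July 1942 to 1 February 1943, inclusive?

144

5 July 1942 is a Sunday.
From 5 July 1942 to 1 February 1943 is 212 days inclusive.
212 = 7 × 30 + 2, so there are 30 full weeks plus 2 extra days.
Each full week contributes 5 weekdays (Mon–Fri): 30 × 5 = 150.
The 2 extra days are Sun, Mon — 1 of them qualifies.
Total: 150 + 1 = 151.
Holidays: 9 July 1942 (Thu); 27 July 1942 (Mon); 7 August 1942 (Fri); 26 August 1942 (Wed); 5 October 1942 (Mon); 9 October 1942 (Fri); 22 October 1942 (Thu).
All 7 holidays fall on weekdays, so subtract 7.
Business days: 151 − 7 = 144.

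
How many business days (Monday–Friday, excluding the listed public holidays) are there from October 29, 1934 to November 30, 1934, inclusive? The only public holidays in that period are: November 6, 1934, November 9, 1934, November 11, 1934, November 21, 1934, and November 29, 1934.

21

October 29, 1934 is a Monday.
The range spans 33 days (inclusive of both endpoints).
33 = 7 × 4 + 5, so there are 4 full weeks plus 5 extra days.
Each full week contributes 5 weekdays (Mon–Fri): 4 × 5 = 20.
The 5 extra days are Monday, Tuesday, Wednesday, Thursday, Friday — 5 of them qualify.
Total: 20 + 5 = 25.
Holidays: November 6, 1934 (Tue); November 9, 1934 (Fri); November 11, 1934 (Sun); November 21, 1934 (Wed); November 29, 1934 (Thu).
4 of the 5 holidays fall on weekdays; the rest are weekends and were already excluded.
Business days: 25 − 4 = 21.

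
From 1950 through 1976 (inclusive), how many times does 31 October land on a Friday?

Day of week of October 31 in each year:
1950: Tue, 1951: Wed, 1952: Fri ✓, 1953: Sat, 1954: Sun, 1955: Mon, 1956: Wed, 1957: Thu, 1958: Fri ✓, 1959: Sat, 1960: Mon, 1961: Tue, 1962: Wed, 1963: Thu, 1964: Sat, 1965: Sun, 1966: Mon, 1967: Tue, 1968: Thu, 1969: Fri ✓, 1970: Sat, 1971: Sun, 1972: Tue, 1973: Wed, 1974: Thu, 1975: Fri ✓, 1976: Sun
Fridays: 1952, 1958, 1969, 1975.

4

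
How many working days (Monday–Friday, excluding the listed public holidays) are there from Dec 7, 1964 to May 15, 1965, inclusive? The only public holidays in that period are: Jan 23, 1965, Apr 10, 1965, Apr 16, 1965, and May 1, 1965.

114 working days

Dec 7, 1964 is a Monday.
From Dec 7, 1964 to May 15, 1965 is 160 days inclusive.
160 = 7 × 22 + 6, so there are 22 full weeks plus 6 extra days.
Each full week contributes 5 weekdays (Mon–Fri): 22 × 5 = 110.
The 6 extra days are Monday, Tuesday, Wednesday, Thursday, Friday, Saturday — 5 of them qualify.
Total: 110 + 5 = 115.
Holidays: Jan 23, 1965 (Sat); Apr 10, 1965 (Sat); Apr 16, 1965 (Fri); May 1, 1965 (Sat).
1 of the 4 holidays fall on weekdays; the rest are weekends and were already excluded.
Business days: 115 − 1 = 114.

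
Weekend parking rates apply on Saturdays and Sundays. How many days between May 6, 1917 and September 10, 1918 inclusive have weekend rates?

May 6, 1917 is a Sunday.
The range spans 493 days (inclusive of both endpoints).
493 = 7 × 70 + 3, so there are 70 full weeks plus 3 extra days.
Each full week contributes 2 weekend days (Sat, Sun): 70 × 2 = 140.
The 3 extra days are Sun, Mon, Tue — 1 of them qualifies.
Total: 140 + 1 = 141.

141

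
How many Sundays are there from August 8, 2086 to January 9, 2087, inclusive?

August 8, 2086 is a Thursday.
That's 155 days from start to end, counting both.
155 = 7 × 22 + 1, so there are 22 full weeks plus 1 extra day.
Each full week contributes one Sunday: 22 so far.
The 1 extra day is Thursday — none qualify.
Total: 22 + 0 = 22.

22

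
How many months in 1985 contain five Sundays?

A month has five Sundays exactly when Sunday falls within its first (length − 28) days.
Jan: 31 days, starts Tue → 5 of Tue, Wed, Thu
Feb: 28 days, starts Fri → 5 of (none)
Mar: 31 days, starts Fri → 5 of Fri, Sat, Sun ✓
Apr: 30 days, starts Mon → 5 of Mon, Tue
May: 31 days, starts Wed → 5 of Wed, Thu, Fri
Jun: 30 days, starts Sat → 5 of Sat, Sun ✓
Jul: 31 days, starts Mon → 5 of Mon, Tue, Wed
Aug: 31 days, starts Thu → 5 of Thu, Fri, Sat
Sep: 30 days, starts Sun → 5 of Sun, Mon ✓
Oct: 31 days, starts Tue → 5 of Tue, Wed, Thu
Nov: 30 days, starts Fri → 5 of Fri, Sat
Dec: 31 days, starts Sun → 5 of Sun, Mon, Tue ✓
Months with five Sundays: Mar, Jun, Sep, Dec.

4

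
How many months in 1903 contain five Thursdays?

A month has five Thursdays exactly when Thursday falls within its first (length − 28) days.
Jan: 31 days, starts Thu → 5 of Thu, Fri, Sat ✓
Feb: 28 days, starts Sun → 5 of (none)
Mar: 31 days, starts Sun → 5 of Sun, Mon, Tue
Apr: 30 days, starts Wed → 5 of Wed, Thu ✓
May: 31 days, starts Fri → 5 of Fri, Sat, Sun
Jun: 30 days, starts Mon → 5 of Mon, Tue
Jul: 31 days, starts Wed → 5 of Wed, Thu, Fri ✓
Aug: 31 days, starts Sat → 5 of Sat, Sun, Mon
Sep: 30 days, starts Tue → 5 of Tue, Wed
Oct: 31 days, starts Thu → 5 of Thu, Fri, Sat ✓
Nov: 30 days, starts Sun → 5 of Sun, Mon
Dec: 31 days, starts Tue → 5 of Tue, Wed, Thu ✓
Months with five Thursdays: Jan, Apr, Jul, Oct, Dec.

5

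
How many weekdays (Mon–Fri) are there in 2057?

261 weekdays

1 January 2057 is a Monday.
That's 365 days from start to end, counting both.
365 = 7 × 52 + 1, so there are 52 full weeks plus 1 extra day.
Each full week contributes 5 weekdays (Mon–Fri): 52 × 5 = 260.
The 1 extra day is Mon — 1 of them qualifies.
Total: 260 + 1 = 261.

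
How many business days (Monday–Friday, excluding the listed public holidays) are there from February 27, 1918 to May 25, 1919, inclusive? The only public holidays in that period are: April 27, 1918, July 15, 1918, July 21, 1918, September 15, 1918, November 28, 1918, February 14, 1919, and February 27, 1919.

February 27, 1918 is a Wednesday.
That's 453 days from start to end, counting both.
453 = 7 × 64 + 5, so there are 64 full weeks plus 5 extra days.
Each full week contributes 5 weekdays (Mon–Fri): 64 × 5 = 320.
The 5 extra days are Wed, Thu, Fri, Sat, Sun — 3 of them qualify.
Total: 320 + 3 = 323.
Holidays: April 27, 1918 (Sat); July 15, 1918 (Mon); July 21, 1918 (Sun); September 15, 1918 (Sun); November 28, 1918 (Thu); February 14, 1919 (Fri); February 27, 1919 (Thu).
4 of the 7 holidays fall on weekdays; the rest are weekends and were already excluded.
Business days: 323 − 4 = 319.

319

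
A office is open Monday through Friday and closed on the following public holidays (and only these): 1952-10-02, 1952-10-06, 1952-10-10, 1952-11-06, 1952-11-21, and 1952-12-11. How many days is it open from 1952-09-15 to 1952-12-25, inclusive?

1952-09-15 is a Monday.
From 1952-09-15 to 1952-12-25 is 102 days inclusive.
102 = 7 × 14 + 4, so there are 14 full weeks plus 4 extra days.
Each full week contributes 5 weekdays (Mon–Fri): 14 × 5 = 70.
The 4 extra days are Monday, Tuesday, Wednesday, Thursday — 4 of them qualify.
Total: 70 + 4 = 74.
Holidays: 1952-10-02 (Thu); 1952-10-06 (Mon); 1952-10-10 (Fri); 1952-11-06 (Thu); 1952-11-21 (Fri); 1952-12-11 (Thu).
All 6 holidays fall on weekdays, so subtract 6.
Business days: 74 − 6 = 68.

68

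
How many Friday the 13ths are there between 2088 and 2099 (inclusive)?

22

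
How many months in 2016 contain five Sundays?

A month has five Sundays exactly when Sunday falls within its first (length − 28) days.
Jan: 31 days, starts Fri → 5 of Fri, Sat, Sun ✓
Feb: 29 days, starts Mon → 5 of Mon
Mar: 31 days, starts Tue → 5 of Tue, Wed, Thu
Apr: 30 days, starts Fri → 5 of Fri, Sat
May: 31 days, starts Sun → 5 of Sun, Mon, Tue ✓
Jun: 30 days, starts Wed → 5 of Wed, Thu
Jul: 31 days, starts Fri → 5 of Fri, Sat, Sun ✓
Aug: 31 days, starts Mon → 5 of Mon, Tue, Wed
Sep: 30 days, starts Thu → 5 of Thu, Fri
Oct: 31 days, starts Sat → 5 of Sat, Sun, Mon ✓
Nov: 30 days, starts Tue → 5 of Tue, Wed
Dec: 31 days, starts Thu → 5 of Thu, Fri, Sat
Months with five Sundays: Jan, May, Jul, Oct.

4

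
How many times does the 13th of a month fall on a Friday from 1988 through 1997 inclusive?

16

Friday-the-13ths by year:
1988: May
1989: Jan, Oct
1990: Apr, Jul
1991: Sep, Dec
1992: Mar, Nov
1993: Aug
1994: May
1995: Jan, Oct
1996: Sep, Dec
1997: Jun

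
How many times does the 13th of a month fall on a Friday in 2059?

The 13th falls on a Friday when the month's 13th has weekday Fri.
Jan 13 is Mon; Feb 13 is Thu; Mar 13 is Thu; Apr 13 is Sun; May 13 is Tue; Jun 13 is Fri ✓; Jul 13 is Sun; Aug 13 is Wed; Sep 13 is Sat; Oct 13 is Mon; Nov 13 is Thu; Dec 13 is Sat.
Friday the 13ths: Jun.

1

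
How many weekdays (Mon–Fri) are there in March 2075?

21 weekdays

March 1, 2075 is a Friday.
The range spans 31 days (inclusive of both endpoints).
31 = 7 × 4 + 3, so there are 4 full weeks plus 3 extra days.
Each full week contributes 5 weekdays (Mon–Fri): 4 × 5 = 20.
The 3 extra days are Fri, Sat, Sun — 1 of them qualifies.
Total: 20 + 1 = 21.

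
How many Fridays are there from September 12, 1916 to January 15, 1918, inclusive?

September 12, 1916 is a Tuesday.
The range spans 491 days (inclusive of both endpoints).
491 = 7 × 70 + 1, so there are 70 full weeks plus 1 extra day.
Each full week contributes one Friday: 70 so far.
The 1 extra day is Tuesday — none qualify.
Total: 70 + 0 = 70.

70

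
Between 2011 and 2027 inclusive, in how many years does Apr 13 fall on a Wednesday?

3

Day of week of April 13 in each year:
2011: Wed ✓, 2012: Fri, 2013: Sat, 2014: Sun, 2015: Mon, 2016: Wed ✓, 2017: Thu, 2018: Fri, 2019: Sat, 2020: Mon, 2021: Tue, 2022: Wed ✓, 2023: Thu, 2024: Sat, 2025: Sun, 2026: Mon, 2027: Tue
Wednesdays: 2011, 2016, 2022.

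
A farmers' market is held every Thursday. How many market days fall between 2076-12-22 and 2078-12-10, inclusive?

103

2076-12-22 is a Tuesday.
From 2076-12-22 to 2078-12-10 is 719 days inclusive.
719 = 7 × 102 + 5, so there are 102 full weeks plus 5 extra days.
Each full week contributes one Thursday: 102 so far.
The 5 extra days are Tuesday, Wednesday, Thursday, Friday, Saturday — 1 of them qualifies.
Total: 102 + 1 = 103.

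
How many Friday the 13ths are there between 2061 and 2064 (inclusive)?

6

Friday-the-13ths by year:
2061: May
2062: Jan, Oct
2063: Apr, Jul
2064: Jun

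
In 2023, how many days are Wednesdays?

52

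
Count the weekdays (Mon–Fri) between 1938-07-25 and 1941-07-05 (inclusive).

1938-07-25 is a Monday.
The range spans 1077 days (inclusive of both endpoints).
1077 = 7 × 153 + 6, so there are 153 full weeks plus 6 extra days.
Each full week contributes 5 weekdays (Mon–Fri): 153 × 5 = 765.
The 6 extra days are Mon, Tue, Wed, Thu, Fri, Sat — 5 of them qualify.
Total: 765 + 5 = 770.

770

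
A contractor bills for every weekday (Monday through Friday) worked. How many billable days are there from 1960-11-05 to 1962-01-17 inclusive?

313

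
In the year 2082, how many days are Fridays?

52

1 January 2082 is a Thursday.
From 1 January 2082 to 31 December 2082 is 365 days inclusive.
365 = 7 × 52 + 1, so there are 52 full weeks plus 1 extra day.
Each full week contributes one Friday: 52 so far.
The 1 extra day is Thursday — none qualify.
Total: 52 + 0 = 52.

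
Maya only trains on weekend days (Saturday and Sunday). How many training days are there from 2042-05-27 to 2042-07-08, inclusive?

2042-05-27 is a Tuesday.
The range spans 43 days (inclusive of both endpoints).
43 = 7 × 6 + 1, so there are 6 full weeks plus 1 extra day.
Each full week contributes 2 weekend days (Sat, Sun): 6 × 2 = 12.
The 1 extra day is Tuesday — none qualify.
Total: 12 + 0 = 12.

12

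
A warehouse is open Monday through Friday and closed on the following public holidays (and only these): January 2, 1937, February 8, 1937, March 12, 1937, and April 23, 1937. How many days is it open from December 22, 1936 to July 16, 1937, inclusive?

December 22, 1936 is a Tuesday.
That's 207 days from start to end, counting both.
207 = 7 × 29 + 4, so there are 29 full weeks plus 4 extra days.
Each full week contributes 5 weekdays (Mon–Fri): 29 × 5 = 145.
The 4 extra days are Tuesday, Wednesday, Thursday, Friday — 4 of them qualify.
Total: 145 + 4 = 149.
Holidays: January 2, 1937 (Sat); February 8, 1937 (Mon); March 12, 1937 (Fri); April 23, 1937 (Fri).
3 of the 4 holidays fall on weekdays; the rest are weekends and were already excluded.
Business days: 149 − 3 = 146.

146 working days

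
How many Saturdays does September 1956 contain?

5

1956-09-01 is a Saturday.
That's 30 days from start to end, counting both.
30 = 7 × 4 + 2, so there are 4 full weeks plus 2 extra days.
Each full week contributes one Saturday: 4 so far.
The 2 extra days are Sat, Sun — 1 of them qualifies.
Total: 4 + 1 = 5.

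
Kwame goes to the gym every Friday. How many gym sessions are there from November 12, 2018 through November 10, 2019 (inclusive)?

November 12, 2018 is a Monday.
From November 12, 2018 to November 10, 2019 is 364 days inclusive.
364 = 7 × 52, so the span is exactly 52 full weeks.
Each full week contributes one Friday: 52 so far.

52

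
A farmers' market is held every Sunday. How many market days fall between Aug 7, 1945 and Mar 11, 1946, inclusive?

31

Aug 7, 1945 is a Tuesday.
That's 217 days from start to end, counting both.
217 = 7 × 31, so the span is exactly 31 full weeks.
Each full week contributes one Sunday: 31 so far.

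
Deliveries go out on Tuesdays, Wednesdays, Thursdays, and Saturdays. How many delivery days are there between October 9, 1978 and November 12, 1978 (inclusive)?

20

October 9, 1978 is a Monday.
From October 9, 1978 to November 12, 1978 is 35 days inclusive.
35 = 7 × 5, so the span is exactly 5 full weeks.
Each full week contributes 4 days from the set (Tue, Wed, Thu, Sat): 5 × 4 = 20.
Total: 20.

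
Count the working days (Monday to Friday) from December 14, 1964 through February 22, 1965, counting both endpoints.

51 weekdays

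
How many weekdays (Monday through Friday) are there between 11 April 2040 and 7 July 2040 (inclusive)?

63 weekdays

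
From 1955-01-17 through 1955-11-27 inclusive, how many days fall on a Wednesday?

1955-01-17 is a Monday.
From 1955-01-17 to 1955-11-27 is 315 days inclusive.
315 = 7 × 45, so the span is exactly 45 full weeks.
Each full week contributes one Wednesday: 45 so far.

45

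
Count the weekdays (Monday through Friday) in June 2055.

22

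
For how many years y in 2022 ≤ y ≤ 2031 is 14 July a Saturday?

Day of week of July 14 in each year:
2022: Thu, 2023: Fri, 2024: Sun, 2025: Mon, 2026: Tue, 2027: Wed, 2028: Fri, 2029: Sat ✓, 2030: Sun, 2031: Mon
Saturdays: 2029.

1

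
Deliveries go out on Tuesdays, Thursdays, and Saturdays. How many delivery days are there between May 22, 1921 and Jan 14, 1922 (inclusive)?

May 22, 1921 is a Sunday.
The range spans 238 days (inclusive of both endpoints).
238 = 7 × 34, so the span is exactly 34 full weeks.
Each full week contributes 3 days from the set (Tue, Thu, Sat): 34 × 3 = 102.

102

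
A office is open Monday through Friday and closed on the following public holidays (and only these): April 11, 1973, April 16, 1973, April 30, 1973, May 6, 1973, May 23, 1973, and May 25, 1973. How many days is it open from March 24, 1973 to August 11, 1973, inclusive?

March 24, 1973 is a Saturday.
The range spans 141 days (inclusive of both endpoints).
141 = 7 × 20 + 1, so there are 20 full weeks plus 1 extra day.
Each full week contributes 5 weekdays (Mon–Fri): 20 × 5 = 100.
The 1 extra day is Saturday — none qualify.
Total: 100 + 0 = 100.
Holidays: April 11, 1973 (Wed); April 16, 1973 (Mon); April 30, 1973 (Mon); May 6, 1973 (Sun); May 23, 1973 (Wed); May 25, 1973 (Fri).
5 of the 6 holidays fall on weekdays; the rest are weekends and were already excluded.
Business days: 100 − 5 = 95.

95 business days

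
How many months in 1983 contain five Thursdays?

4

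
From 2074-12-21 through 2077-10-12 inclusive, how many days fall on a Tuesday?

2074-12-21 is a Friday.
The range spans 1027 days (inclusive of both endpoints).
1027 = 7 × 146 + 5, so there are 146 full weeks plus 5 extra days.
Each full week contributes one Tuesday: 146 so far.
The 5 extra days are Fri, Sat, Sun, Mon, Tue — 1 of them qualifies.
Total: 146 + 1 = 147.

147 Tuesdays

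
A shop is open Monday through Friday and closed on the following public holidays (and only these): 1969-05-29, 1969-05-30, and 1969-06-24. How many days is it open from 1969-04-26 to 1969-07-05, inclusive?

47 working days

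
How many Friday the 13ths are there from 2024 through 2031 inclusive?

Friday-the-13ths by year:
2024: Sep, Dec
2025: Jun
2026: Feb, Mar, Nov
2027: Aug
2028: Oct
2029: Apr, Jul
2030: Sep, Dec
2031: Jun

13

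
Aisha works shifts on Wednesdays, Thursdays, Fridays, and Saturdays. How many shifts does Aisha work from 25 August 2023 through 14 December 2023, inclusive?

25 August 2023 is a Friday.
That's 112 days from start to end, counting both.
112 = 7 × 16, so the span is exactly 16 full weeks.
Each full week contributes 4 days from the set (Wed, Thu, Fri, Sat): 16 × 4 = 64.
Total: 64.

64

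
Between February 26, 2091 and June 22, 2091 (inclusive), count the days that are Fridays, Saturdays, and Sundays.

49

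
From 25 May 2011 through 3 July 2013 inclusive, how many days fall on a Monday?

110 Mondays

25 May 2011 is a Wednesday.
The range spans 771 days (inclusive of both endpoints).
771 = 7 × 110 + 1, so there are 110 full weeks plus 1 extra day.
Each full week contributes one Monday: 110 so far.
The 1 extra day is Wednesday — none qualify.
Total: 110 + 0 = 110.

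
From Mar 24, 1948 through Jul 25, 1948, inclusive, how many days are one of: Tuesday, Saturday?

35

Mar 24, 1948 is a Wednesday.
That's 124 days from start to end, counting both.
124 = 7 × 17 + 5, so there are 17 full weeks plus 5 extra days.
Each full week contributes 2 days from the set (Tue, Sat): 17 × 2 = 34.
The 5 extra days are Wednesday, Thursday, Friday, Saturday, Sunday — 1 of them qualifies.
Total: 34 + 1 = 35.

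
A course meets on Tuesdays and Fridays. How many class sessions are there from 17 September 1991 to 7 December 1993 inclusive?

17 September 1991 is a Tuesday.
That's 813 days from start to end, counting both.
813 = 7 × 116 + 1, so there are 116 full weeks plus 1 extra day.
Each full week contributes 2 days from the set (Tue, Fri): 116 × 2 = 232.
The 1 extra day is Tue — 1 of them qualifies.
Total: 232 + 1 = 233.

233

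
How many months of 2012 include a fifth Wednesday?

4

A month has five Wednesdays exactly when Wednesday falls within its first (length − 28) days.
Jan: 31 days, starts Sun → 5 of Sun, Mon, Tue
Feb: 29 days, starts Wed → 5 of Wed ✓
Mar: 31 days, starts Thu → 5 of Thu, Fri, Sat
Apr: 30 days, starts Sun → 5 of Sun, Mon
May: 31 days, starts Tue → 5 of Tue, Wed, Thu ✓
Jun: 30 days, starts Fri → 5 of Fri, Sat
Jul: 31 days, starts Sun → 5 of Sun, Mon, Tue
Aug: 31 days, starts Wed → 5 of Wed, Thu, Fri ✓
Sep: 30 days, starts Sat → 5 of Sat, Sun
Oct: 31 days, starts Mon → 5 of Mon, Tue, Wed ✓
Nov: 30 days, starts Thu → 5 of Thu, Fri
Dec: 31 days, starts Sat → 5 of Sat, Sun, Mon
Months with five Wednesdays: Feb, May, Aug, Oct.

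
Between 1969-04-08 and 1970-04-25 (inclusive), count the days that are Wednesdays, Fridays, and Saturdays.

165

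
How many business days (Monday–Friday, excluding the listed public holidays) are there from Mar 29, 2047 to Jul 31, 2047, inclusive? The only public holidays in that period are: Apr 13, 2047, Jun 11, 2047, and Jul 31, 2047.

87 business days

Mar 29, 2047 is a Friday.
That's 125 days from start to end, counting both.
125 = 7 × 17 + 6, so there are 17 full weeks plus 6 extra days.
Each full week contributes 5 weekdays (Mon–Fri): 17 × 5 = 85.
The 6 extra days are Fri, Sat, Sun, Mon, Tue, Wed — 4 of them qualify.
Total: 85 + 4 = 89.
Holidays: Apr 13, 2047 (Sat); Jun 11, 2047 (Tue); Jul 31, 2047 (Wed).
2 of the 3 holidays fall on weekdays; the rest are weekends and were already excluded.
Business days: 89 − 2 = 87.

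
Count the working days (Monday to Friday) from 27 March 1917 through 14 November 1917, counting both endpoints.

27 March 1917 is a Tuesday.
From 27 March 1917 to 14 November 1917 is 233 days inclusive.
233 = 7 × 33 + 2, so there are 33 full weeks plus 2 extra days.
Each full week contributes 5 weekdays (Mon–Fri): 33 × 5 = 165.
The 2 extra days are Tuesday, Wednesday — 2 of them qualify.
Total: 165 + 2 = 167.

167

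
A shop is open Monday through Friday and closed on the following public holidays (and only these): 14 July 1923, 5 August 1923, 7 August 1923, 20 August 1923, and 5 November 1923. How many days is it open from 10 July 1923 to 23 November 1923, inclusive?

10 July 1923 is a Tuesday.
From 10 July 1923 to 23 November 1923 is 137 days inclusive.
137 = 7 × 19 + 4, so there are 19 full weeks plus 4 extra days.
Each full week contributes 5 weekdays (Mon–Fri): 19 × 5 = 95.
The 4 extra days are Tue, Wed, Thu, Fri — 4 of them qualify.
Total: 95 + 4 = 99.
Holidays: 14 July 1923 (Sat); 5 August 1923 (Sun); 7 August 1923 (Tue); 20 August 1923 (Mon); 5 November 1923 (Mon).
3 of the 5 holidays fall on weekdays; the rest are weekends and were already excluded.
Business days: 99 − 3 = 96.

96 working days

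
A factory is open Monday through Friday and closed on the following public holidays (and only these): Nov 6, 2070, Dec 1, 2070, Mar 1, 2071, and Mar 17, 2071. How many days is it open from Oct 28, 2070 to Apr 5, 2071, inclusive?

111 business days

Oct 28, 2070 is a Tuesday.
The range spans 160 days (inclusive of both endpoints).
160 = 7 × 22 + 6, so there are 22 full weeks plus 6 extra days.
Each full week contributes 5 weekdays (Mon–Fri): 22 × 5 = 110.
The 6 extra days are Tue, Wed, Thu, Fri, Sat, Sun — 4 of them qualify.
Total: 110 + 4 = 114.
Holidays: Nov 6, 2070 (Thu); Dec 1, 2070 (Mon); Mar 1, 2071 (Sun); Mar 17, 2071 (Tue).
3 of the 4 holidays fall on weekdays; the rest are weekends and were already excluded.
Business days: 114 − 3 = 111.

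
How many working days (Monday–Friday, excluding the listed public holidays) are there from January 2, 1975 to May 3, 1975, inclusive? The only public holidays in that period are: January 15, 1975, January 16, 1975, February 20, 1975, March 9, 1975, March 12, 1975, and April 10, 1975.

82

January 2, 1975 is a Thursday.
That's 122 days from start to end, counting both.
122 = 7 × 17 + 3, so there are 17 full weeks plus 3 extra days.
Each full week contributes 5 weekdays (Mon–Fri): 17 × 5 = 85.
The 3 extra days are Thu, Fri, Sat — 2 of them qualify.
Total: 85 + 2 = 87.
Holidays: January 15, 1975 (Wed); January 16, 1975 (Thu); February 20, 1975 (Thu); March 9, 1975 (Sun); March 12, 1975 (Wed); April 10, 1975 (Thu).
5 of the 6 holidays fall on weekdays; the rest are weekends and were already excluded.
Business days: 87 − 5 = 82.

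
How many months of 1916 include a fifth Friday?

4

A month has five Fridays exactly when Friday falls within its first (length − 28) days.
Jan: 31 days, starts Sat → 5 of Sat, Sun, Mon
Feb: 29 days, starts Tue → 5 of Tue
Mar: 31 days, starts Wed → 5 of Wed, Thu, Fri ✓
Apr: 30 days, starts Sat → 5 of Sat, Sun
May: 31 days, starts Mon → 5 of Mon, Tue, Wed
Jun: 30 days, starts Thu → 5 of Thu, Fri ✓
Jul: 31 days, starts Sat → 5 of Sat, Sun, Mon
Aug: 31 days, starts Tue → 5 of Tue, Wed, Thu
Sep: 30 days, starts Fri → 5 of Fri, Sat ✓
Oct: 31 days, starts Sun → 5 of Sun, Mon, Tue
Nov: 30 days, starts Wed → 5 of Wed, Thu
Dec: 31 days, starts Fri → 5 of Fri, Sat, Sun ✓
Months with five Fridays: Mar, Jun, Sep, Dec.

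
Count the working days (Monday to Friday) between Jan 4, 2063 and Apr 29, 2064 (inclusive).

344 weekdays

Jan 4, 2063 is a Thursday.
The range spans 482 days (inclusive of both endpoints).
482 = 7 × 68 + 6, so there are 68 full weeks plus 6 extra days.
Each full week contributes 5 weekdays (Mon–Fri): 68 × 5 = 340.
The 6 extra days are Thu, Fri, Sat, Sun, Mon, Tue — 4 of them qualify.
Total: 340 + 4 = 344.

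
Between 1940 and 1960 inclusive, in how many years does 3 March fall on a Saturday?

Day of week of March 3 in each year:
1940: Sun, 1941: Mon, 1942: Tue, 1943: Wed, 1944: Fri, 1945: Sat ✓, 1946: Sun, 1947: Mon, 1948: Wed, 1949: Thu, 1950: Fri, 1951: Sat ✓, 1952: Mon, 1953: Tue, 1954: Wed, 1955: Thu, 1956: Sat ✓, 1957: Sun, 1958: Mon, 1959: Tue, 1960: Thu
Saturdays: 1945, 1951, 1956.

3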